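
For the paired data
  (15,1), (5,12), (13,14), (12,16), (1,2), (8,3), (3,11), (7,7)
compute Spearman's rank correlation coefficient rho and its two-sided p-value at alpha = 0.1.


Step 1: Rank x and y separately (midranks; no ties here).
rank(x): 15->8, 5->3, 13->7, 12->6, 1->1, 8->5, 3->2, 7->4
rank(y): 1->1, 12->6, 14->7, 16->8, 2->2, 3->3, 11->5, 7->4
Step 2: d_i = R_x(i) - R_y(i); compute d_i^2.
  (8-1)^2=49, (3-6)^2=9, (7-7)^2=0, (6-8)^2=4, (1-2)^2=1, (5-3)^2=4, (2-5)^2=9, (4-4)^2=0
sum(d^2) = 76.
Step 3: rho = 1 - 6*76 / (8*(8^2 - 1)) = 1 - 456/504 = 0.095238.
Step 4: Under H0, t = rho * sqrt((n-2)/(1-rho^2)) = 0.2343 ~ t(6).
Step 5: Two-sided p-value from the t-distribution with 6 df = 0.822505.
Step 6: alpha = 0.1. fail to reject H0.

rho = 0.0952, p = 0.822505, fail to reject H0 at alpha = 0.1.


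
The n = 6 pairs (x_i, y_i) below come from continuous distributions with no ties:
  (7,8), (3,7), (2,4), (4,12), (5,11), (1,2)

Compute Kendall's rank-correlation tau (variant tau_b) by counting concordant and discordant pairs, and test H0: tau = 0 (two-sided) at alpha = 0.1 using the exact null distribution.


Step 1: Enumerate the 15 unordered pairs (i,j) with i<j and classify each by sign(x_j-x_i) * sign(y_j-y_i).
  (1,2):dx=-4,dy=-1->C; (1,3):dx=-5,dy=-4->C; (1,4):dx=-3,dy=+4->D; (1,5):dx=-2,dy=+3->D
  (1,6):dx=-6,dy=-6->C; (2,3):dx=-1,dy=-3->C; (2,4):dx=+1,dy=+5->C; (2,5):dx=+2,dy=+4->C
  (2,6):dx=-2,dy=-5->C; (3,4):dx=+2,dy=+8->C; (3,5):dx=+3,dy=+7->C; (3,6):dx=-1,dy=-2->C
  (4,5):dx=+1,dy=-1->D; (4,6):dx=-3,dy=-10->C; (5,6):dx=-4,dy=-9->C
Step 2: C = 12, D = 3, total pairs = 15.
Step 3: tau = (C - D)/(n(n-1)/2) = (12 - 3)/15 = 0.600000.
Step 4: Exact two-sided p-value (enumerate n! = 720 permutations of y under H0): p = 0.136111.
Step 5: alpha = 0.1. fail to reject H0.

tau_b = 0.6000 (C=12, D=3), p = 0.136111, fail to reject H0.


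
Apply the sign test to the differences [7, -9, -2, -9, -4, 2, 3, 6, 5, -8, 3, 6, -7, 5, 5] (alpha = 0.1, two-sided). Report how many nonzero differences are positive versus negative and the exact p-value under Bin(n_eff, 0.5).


Step 1: Discard zero differences. Original n = 15; n_eff = number of nonzero differences = 15.
Nonzero differences (with sign): +7, -9, -2, -9, -4, +2, +3, +6, +5, -8, +3, +6, -7, +5, +5
Step 2: Count signs: positive = 9, negative = 6.
Step 3: Under H0: P(positive) = 0.5, so the number of positives S ~ Bin(15, 0.5).
Step 4: Two-sided exact p-value = sum of Bin(15,0.5) probabilities at or below the observed probability = 0.607239.
Step 5: alpha = 0.1. fail to reject H0.

n_eff = 15, pos = 9, neg = 6, p = 0.607239, fail to reject H0.


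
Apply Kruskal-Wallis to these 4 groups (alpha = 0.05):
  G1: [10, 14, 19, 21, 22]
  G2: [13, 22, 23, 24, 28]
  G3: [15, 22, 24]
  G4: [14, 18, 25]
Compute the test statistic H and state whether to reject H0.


Step 1: Combine all N = 16 observations and assign midranks.
sorted (value, group, rank): (10,G1,1), (13,G2,2), (14,G1,3.5), (14,G4,3.5), (15,G3,5), (18,G4,6), (19,G1,7), (21,G1,8), (22,G1,10), (22,G2,10), (22,G3,10), (23,G2,12), (24,G2,13.5), (24,G3,13.5), (25,G4,15), (28,G2,16)
Step 2: Sum ranks within each group.
R_1 = 29.5 (n_1 = 5)
R_2 = 53.5 (n_2 = 5)
R_3 = 28.5 (n_3 = 3)
R_4 = 24.5 (n_4 = 3)
Step 3: H = 12/(N(N+1)) * sum(R_i^2/n_i) - 3(N+1)
     = 12/(16*17) * (29.5^2/5 + 53.5^2/5 + 28.5^2/3 + 24.5^2/3) - 3*17
     = 0.044118 * 1217.33 - 51
     = 2.705882.
Step 4: Ties present; correction factor C = 1 - 36/(16^3 - 16) = 0.991176. Corrected H = 2.705882 / 0.991176 = 2.729970.
Step 5: Under H0, H ~ chi^2(3); p-value = 0.435158.
Step 6: alpha = 0.05. fail to reject H0.

H = 2.7300, df = 3, p = 0.435158, fail to reject H0.


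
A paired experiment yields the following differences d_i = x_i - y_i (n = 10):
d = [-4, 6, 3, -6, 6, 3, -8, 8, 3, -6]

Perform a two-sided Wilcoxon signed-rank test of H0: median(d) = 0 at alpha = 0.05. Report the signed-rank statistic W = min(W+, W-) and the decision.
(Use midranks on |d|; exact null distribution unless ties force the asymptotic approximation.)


Step 1: Drop any zero differences (none here) and take |d_i|.
|d| = [4, 6, 3, 6, 6, 3, 8, 8, 3, 6]
Step 2: Midrank |d_i| (ties get averaged ranks).
ranks: |4|->4, |6|->6.5, |3|->2, |6|->6.5, |6|->6.5, |3|->2, |8|->9.5, |8|->9.5, |3|->2, |6|->6.5
Step 3: Attach original signs; sum ranks with positive sign and with negative sign.
W+ = 6.5 + 2 + 6.5 + 2 + 9.5 + 2 = 28.5
W- = 4 + 6.5 + 9.5 + 6.5 = 26.5
(Check: W+ + W- = 55 should equal n(n+1)/2 = 55.)
Step 4: Test statistic W = min(W+, W-) = 26.5.
Step 5: Ties in |d|, so use the tie-corrected normal approximation.
        E[W] = n(n+1)/4 = 10*11/4 = 27.5.
        Tie groups: |d|=3 (t=3), |d|=6 (t=4), |d|=8 (t=2); sum(t^3 - t) = 90.
        Var[W] = n(n+1)(2n+1)/24 - sum(t^3-t)/48 = 2310/24 - 90/48 = 94.375.
        z = (W - E[W]) / sqrt(Var[W]) = (26.5 - 27.5) / 9.7147 = -0.1029.
        Two-sided p = 2*Phi(z) = 0.918013.
Step 6: alpha = 0.05. fail to reject H0.

W+ = 28.5, W- = 26.5, W = min = 26.5, p = 0.918013, fail to reject H0.


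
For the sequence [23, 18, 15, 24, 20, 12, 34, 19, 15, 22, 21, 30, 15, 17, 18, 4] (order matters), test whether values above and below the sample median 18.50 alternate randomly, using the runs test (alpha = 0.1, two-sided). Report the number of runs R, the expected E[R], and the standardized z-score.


Step 1: Compute median = 18.50; label A = above, B = below.
Labels in order: ABBAABAABAAABBBB  (n_A = 8, n_B = 8)
Step 2: Count runs R = 8.
Step 3: Under H0 (random ordering), E[R] = 2*n_A*n_B/(n_A+n_B) + 1 = 2*8*8/16 + 1 = 9.0000.
        Var[R] = 2*n_A*n_B*(2*n_A*n_B - n_A - n_B) / ((n_A+n_B)^2 * (n_A+n_B-1)) = 14336/3840 = 3.7333.
        SD[R] = 1.9322.
Step 4: Continuity-corrected z = (R + 0.5 - E[R]) / SD[R] = (8 + 0.5 - 9.0000) / 1.9322 = -0.2588.
Step 5: Two-sided p-value via normal approximation = 2*(1 - Phi(|z|)) = 0.795809.
Step 6: alpha = 0.1. fail to reject H0.

R = 8, z = -0.2588, p = 0.795809, fail to reject H0.


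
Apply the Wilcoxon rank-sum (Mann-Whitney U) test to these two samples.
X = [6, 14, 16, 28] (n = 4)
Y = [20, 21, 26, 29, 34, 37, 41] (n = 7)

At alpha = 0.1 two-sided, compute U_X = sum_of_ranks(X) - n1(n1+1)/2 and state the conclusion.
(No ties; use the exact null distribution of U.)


Step 1: Combine and sort all 11 observations; assign midranks.
sorted (value, group): (6,X), (14,X), (16,X), (20,Y), (21,Y), (26,Y), (28,X), (29,Y), (34,Y), (37,Y), (41,Y)
ranks: 6->1, 14->2, 16->3, 20->4, 21->5, 26->6, 28->7, 29->8, 34->9, 37->10, 41->11
Step 2: Rank sum for X: R1 = 1 + 2 + 3 + 7 = 13.
Step 3: U_X = R1 - n1(n1+1)/2 = 13 - 4*5/2 = 13 - 10 = 3.
       U_Y = n1*n2 - U_X = 28 - 3 = 25.
Step 4: No ties, so the exact null distribution of U (based on enumerating the C(11,4) = 330 equally likely rank assignments) gives the two-sided p-value.
Step 5: p-value = 0.042424; compare to alpha = 0.1. reject H0.

U_X = 3, p = 0.042424, reject H0 at alpha = 0.1.


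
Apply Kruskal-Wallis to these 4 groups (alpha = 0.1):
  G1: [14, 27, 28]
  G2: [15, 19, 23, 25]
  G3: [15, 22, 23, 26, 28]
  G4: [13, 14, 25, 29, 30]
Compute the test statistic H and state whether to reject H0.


Step 1: Combine all N = 17 observations and assign midranks.
sorted (value, group, rank): (13,G4,1), (14,G1,2.5), (14,G4,2.5), (15,G2,4.5), (15,G3,4.5), (19,G2,6), (22,G3,7), (23,G2,8.5), (23,G3,8.5), (25,G2,10.5), (25,G4,10.5), (26,G3,12), (27,G1,13), (28,G1,14.5), (28,G3,14.5), (29,G4,16), (30,G4,17)
Step 2: Sum ranks within each group.
R_1 = 30 (n_1 = 3)
R_2 = 29.5 (n_2 = 4)
R_3 = 46.5 (n_3 = 5)
R_4 = 47 (n_4 = 5)
Step 3: H = 12/(N(N+1)) * sum(R_i^2/n_i) - 3(N+1)
     = 12/(17*18) * (30^2/3 + 29.5^2/4 + 46.5^2/5 + 47^2/5) - 3*18
     = 0.039216 * 1391.81 - 54
     = 0.580882.
Step 4: Ties present; correction factor C = 1 - 30/(17^3 - 17) = 0.993873. Corrected H = 0.580882 / 0.993873 = 0.584464.
Step 5: Under H0, H ~ chi^2(3); p-value = 0.899980.
Step 6: alpha = 0.1. fail to reject H0.

H = 0.5845, df = 3, p = 0.899980, fail to reject H0.


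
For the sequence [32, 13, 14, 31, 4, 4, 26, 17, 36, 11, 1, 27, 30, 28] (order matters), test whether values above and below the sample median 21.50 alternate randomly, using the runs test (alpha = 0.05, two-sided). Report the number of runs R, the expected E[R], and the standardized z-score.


Step 1: Compute median = 21.50; label A = above, B = below.
Labels in order: ABBABBABABBAAA  (n_A = 7, n_B = 7)
Step 2: Count runs R = 9.
Step 3: Under H0 (random ordering), E[R] = 2*n_A*n_B/(n_A+n_B) + 1 = 2*7*7/14 + 1 = 8.0000.
        Var[R] = 2*n_A*n_B*(2*n_A*n_B - n_A - n_B) / ((n_A+n_B)^2 * (n_A+n_B-1)) = 8232/2548 = 3.2308.
        SD[R] = 1.7974.
Step 4: Continuity-corrected z = (R - 0.5 - E[R]) / SD[R] = (9 - 0.5 - 8.0000) / 1.7974 = 0.2782.
Step 5: Two-sided p-value via normal approximation = 2*(1 - Phi(|z|)) = 0.780879.
Step 6: alpha = 0.05. fail to reject H0.

R = 9, z = 0.2782, p = 0.780879, fail to reject H0.


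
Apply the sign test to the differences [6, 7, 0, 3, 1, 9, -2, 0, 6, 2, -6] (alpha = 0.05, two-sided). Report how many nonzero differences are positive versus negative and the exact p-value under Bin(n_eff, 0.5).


Step 1: Discard zero differences. Original n = 11; n_eff = number of nonzero differences = 9.
Nonzero differences (with sign): +6, +7, +3, +1, +9, -2, +6, +2, -6
Step 2: Count signs: positive = 7, negative = 2.
Step 3: Under H0: P(positive) = 0.5, so the number of positives S ~ Bin(9, 0.5).
Step 4: Two-sided exact p-value = sum of Bin(9,0.5) probabilities at or below the observed probability = 0.179688.
Step 5: alpha = 0.05. fail to reject H0.

n_eff = 9, pos = 7, neg = 2, p = 0.179688, fail to reject H0.


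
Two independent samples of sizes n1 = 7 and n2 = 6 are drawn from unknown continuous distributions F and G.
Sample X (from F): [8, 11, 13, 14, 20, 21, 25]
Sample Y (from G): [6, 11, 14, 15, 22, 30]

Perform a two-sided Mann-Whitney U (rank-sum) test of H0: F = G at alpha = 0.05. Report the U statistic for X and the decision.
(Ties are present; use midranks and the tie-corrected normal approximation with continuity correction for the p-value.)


Step 1: Combine and sort all 13 observations; assign midranks.
sorted (value, group): (6,Y), (8,X), (11,X), (11,Y), (13,X), (14,X), (14,Y), (15,Y), (20,X), (21,X), (22,Y), (25,X), (30,Y)
ranks: 6->1, 8->2, 11->3.5, 11->3.5, 13->5, 14->6.5, 14->6.5, 15->8, 20->9, 21->10, 22->11, 25->12, 30->13
Step 2: Rank sum for X: R1 = 2 + 3.5 + 5 + 6.5 + 9 + 10 + 12 = 48.
Step 3: U_X = R1 - n1(n1+1)/2 = 48 - 7*8/2 = 48 - 28 = 20.
       U_Y = n1*n2 - U_X = 42 - 20 = 22.
Step 4: Ties are present, so use the tie-corrected normal approximation (with continuity correction) for the p-value.
Step 5: p-value = 0.942900; compare to alpha = 0.05. fail to reject H0.

U_X = 20, p = 0.942900, fail to reject H0 at alpha = 0.05.


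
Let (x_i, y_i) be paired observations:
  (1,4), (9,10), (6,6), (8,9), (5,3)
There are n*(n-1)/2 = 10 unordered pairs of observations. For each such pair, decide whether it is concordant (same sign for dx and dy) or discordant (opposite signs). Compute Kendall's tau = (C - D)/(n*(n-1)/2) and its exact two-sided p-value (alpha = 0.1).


Step 1: Enumerate the 10 unordered pairs (i,j) with i<j and classify each by sign(x_j-x_i) * sign(y_j-y_i).
  (1,2):dx=+8,dy=+6->C; (1,3):dx=+5,dy=+2->C; (1,4):dx=+7,dy=+5->C; (1,5):dx=+4,dy=-1->D
  (2,3):dx=-3,dy=-4->C; (2,4):dx=-1,dy=-1->C; (2,5):dx=-4,dy=-7->C; (3,4):dx=+2,dy=+3->C
  (3,5):dx=-1,dy=-3->C; (4,5):dx=-3,dy=-6->C
Step 2: C = 9, D = 1, total pairs = 10.
Step 3: tau = (C - D)/(n(n-1)/2) = (9 - 1)/10 = 0.800000.
Step 4: Exact two-sided p-value (enumerate n! = 120 permutations of y under H0): p = 0.083333.
Step 5: alpha = 0.1. reject H0.

tau_b = 0.8000 (C=9, D=1), p = 0.083333, reject H0.


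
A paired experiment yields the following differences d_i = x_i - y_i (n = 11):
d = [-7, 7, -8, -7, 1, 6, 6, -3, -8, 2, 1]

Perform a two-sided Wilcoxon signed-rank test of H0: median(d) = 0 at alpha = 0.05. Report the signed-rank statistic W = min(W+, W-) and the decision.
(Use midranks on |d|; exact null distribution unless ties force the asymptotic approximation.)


Step 1: Drop any zero differences (none here) and take |d_i|.
|d| = [7, 7, 8, 7, 1, 6, 6, 3, 8, 2, 1]
Step 2: Midrank |d_i| (ties get averaged ranks).
ranks: |7|->8, |7|->8, |8|->10.5, |7|->8, |1|->1.5, |6|->5.5, |6|->5.5, |3|->4, |8|->10.5, |2|->3, |1|->1.5
Step 3: Attach original signs; sum ranks with positive sign and with negative sign.
W+ = 8 + 1.5 + 5.5 + 5.5 + 3 + 1.5 = 25
W- = 8 + 10.5 + 8 + 4 + 10.5 = 41
(Check: W+ + W- = 66 should equal n(n+1)/2 = 66.)
Step 4: Test statistic W = min(W+, W-) = 25.
Step 5: Ties in |d|, so use the tie-corrected normal approximation.
        E[W] = n(n+1)/4 = 11*12/4 = 33.
        Tie groups: |d|=1 (t=2), |d|=6 (t=2), |d|=7 (t=3), |d|=8 (t=2); sum(t^3 - t) = 42.
        Var[W] = n(n+1)(2n+1)/24 - sum(t^3-t)/48 = 3036/24 - 42/48 = 125.625.
        z = (W - E[W]) / sqrt(Var[W]) = (25 - 33) / 11.2083 = -0.7138.
        Two-sided p = 2*Phi(z) = 0.475376.
Step 6: alpha = 0.05. fail to reject H0.

W+ = 25, W- = 41, W = min = 25, p = 0.475376, fail to reject H0.


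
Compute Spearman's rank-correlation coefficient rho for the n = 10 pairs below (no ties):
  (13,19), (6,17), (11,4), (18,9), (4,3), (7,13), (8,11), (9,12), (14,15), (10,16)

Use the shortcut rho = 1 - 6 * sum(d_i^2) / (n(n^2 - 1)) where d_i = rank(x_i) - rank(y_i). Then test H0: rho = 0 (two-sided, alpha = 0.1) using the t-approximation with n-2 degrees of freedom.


Step 1: Rank x and y separately (midranks; no ties here).
rank(x): 13->8, 6->2, 11->7, 18->10, 4->1, 7->3, 8->4, 9->5, 14->9, 10->6
rank(y): 19->10, 17->9, 4->2, 9->3, 3->1, 13->6, 11->4, 12->5, 15->7, 16->8
Step 2: d_i = R_x(i) - R_y(i); compute d_i^2.
  (8-10)^2=4, (2-9)^2=49, (7-2)^2=25, (10-3)^2=49, (1-1)^2=0, (3-6)^2=9, (4-4)^2=0, (5-5)^2=0, (9-7)^2=4, (6-8)^2=4
sum(d^2) = 144.
Step 3: rho = 1 - 6*144 / (10*(10^2 - 1)) = 1 - 864/990 = 0.127273.
Step 4: Under H0, t = rho * sqrt((n-2)/(1-rho^2)) = 0.3629 ~ t(8).
Step 5: Two-sided p-value from the t-distribution with 8 df = 0.726057.
Step 6: alpha = 0.1. fail to reject H0.

rho = 0.1273, p = 0.726057, fail to reject H0 at alpha = 0.1.


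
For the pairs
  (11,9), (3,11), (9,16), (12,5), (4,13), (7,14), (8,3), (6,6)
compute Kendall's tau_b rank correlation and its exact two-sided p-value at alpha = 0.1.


Step 1: Enumerate the 28 unordered pairs (i,j) with i<j and classify each by sign(x_j-x_i) * sign(y_j-y_i).
  (1,2):dx=-8,dy=+2->D; (1,3):dx=-2,dy=+7->D; (1,4):dx=+1,dy=-4->D; (1,5):dx=-7,dy=+4->D
  (1,6):dx=-4,dy=+5->D; (1,7):dx=-3,dy=-6->C; (1,8):dx=-5,dy=-3->C; (2,3):dx=+6,dy=+5->C
  (2,4):dx=+9,dy=-6->D; (2,5):dx=+1,dy=+2->C; (2,6):dx=+4,dy=+3->C; (2,7):dx=+5,dy=-8->D
  (2,8):dx=+3,dy=-5->D; (3,4):dx=+3,dy=-11->D; (3,5):dx=-5,dy=-3->C; (3,6):dx=-2,dy=-2->C
  (3,7):dx=-1,dy=-13->C; (3,8):dx=-3,dy=-10->C; (4,5):dx=-8,dy=+8->D; (4,6):dx=-5,dy=+9->D
  (4,7):dx=-4,dy=-2->C; (4,8):dx=-6,dy=+1->D; (5,6):dx=+3,dy=+1->C; (5,7):dx=+4,dy=-10->D
  (5,8):dx=+2,dy=-7->D; (6,7):dx=+1,dy=-11->D; (6,8):dx=-1,dy=-8->C; (7,8):dx=-2,dy=+3->D
Step 2: C = 12, D = 16, total pairs = 28.
Step 3: tau = (C - D)/(n(n-1)/2) = (12 - 16)/28 = -0.142857.
Step 4: Exact two-sided p-value (enumerate n! = 40320 permutations of y under H0): p = 0.719544.
Step 5: alpha = 0.1. fail to reject H0.

tau_b = -0.1429 (C=12, D=16), p = 0.719544, fail to reject H0.


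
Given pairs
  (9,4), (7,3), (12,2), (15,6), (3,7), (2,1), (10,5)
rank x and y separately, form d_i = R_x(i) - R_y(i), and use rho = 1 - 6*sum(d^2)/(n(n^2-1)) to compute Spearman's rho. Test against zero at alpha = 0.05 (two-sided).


Step 1: Rank x and y separately (midranks; no ties here).
rank(x): 9->4, 7->3, 12->6, 15->7, 3->2, 2->1, 10->5
rank(y): 4->4, 3->3, 2->2, 6->6, 7->7, 1->1, 5->5
Step 2: d_i = R_x(i) - R_y(i); compute d_i^2.
  (4-4)^2=0, (3-3)^2=0, (6-2)^2=16, (7-6)^2=1, (2-7)^2=25, (1-1)^2=0, (5-5)^2=0
sum(d^2) = 42.
Step 3: rho = 1 - 6*42 / (7*(7^2 - 1)) = 1 - 252/336 = 0.250000.
Step 4: Under H0, t = rho * sqrt((n-2)/(1-rho^2)) = 0.5774 ~ t(5).
Step 5: Two-sided p-value from the t-distribution with 5 df = 0.588724.
Step 6: alpha = 0.05. fail to reject H0.

rho = 0.2500, p = 0.588724, fail to reject H0 at alpha = 0.05.


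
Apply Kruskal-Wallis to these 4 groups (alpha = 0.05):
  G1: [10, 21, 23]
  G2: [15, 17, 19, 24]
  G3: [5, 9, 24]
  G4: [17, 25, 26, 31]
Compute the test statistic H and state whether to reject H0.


Step 1: Combine all N = 14 observations and assign midranks.
sorted (value, group, rank): (5,G3,1), (9,G3,2), (10,G1,3), (15,G2,4), (17,G2,5.5), (17,G4,5.5), (19,G2,7), (21,G1,8), (23,G1,9), (24,G2,10.5), (24,G3,10.5), (25,G4,12), (26,G4,13), (31,G4,14)
Step 2: Sum ranks within each group.
R_1 = 20 (n_1 = 3)
R_2 = 27 (n_2 = 4)
R_3 = 13.5 (n_3 = 3)
R_4 = 44.5 (n_4 = 4)
Step 3: H = 12/(N(N+1)) * sum(R_i^2/n_i) - 3(N+1)
     = 12/(14*15) * (20^2/3 + 27^2/4 + 13.5^2/3 + 44.5^2/4) - 3*15
     = 0.057143 * 871.396 - 45
     = 4.794048.
Step 4: Ties present; correction factor C = 1 - 12/(14^3 - 14) = 0.995604. Corrected H = 4.794048 / 0.995604 = 4.815213.
Step 5: Under H0, H ~ chi^2(3); p-value = 0.185839.
Step 6: alpha = 0.05. fail to reject H0.

H = 4.8152, df = 3, p = 0.185839, fail to reject H0.


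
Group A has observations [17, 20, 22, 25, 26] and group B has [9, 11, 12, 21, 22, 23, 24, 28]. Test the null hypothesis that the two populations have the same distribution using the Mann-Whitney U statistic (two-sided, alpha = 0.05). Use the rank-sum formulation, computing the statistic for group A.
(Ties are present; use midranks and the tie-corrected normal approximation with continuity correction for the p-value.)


Step 1: Combine and sort all 13 observations; assign midranks.
sorted (value, group): (9,Y), (11,Y), (12,Y), (17,X), (20,X), (21,Y), (22,X), (22,Y), (23,Y), (24,Y), (25,X), (26,X), (28,Y)
ranks: 9->1, 11->2, 12->3, 17->4, 20->5, 21->6, 22->7.5, 22->7.5, 23->9, 24->10, 25->11, 26->12, 28->13
Step 2: Rank sum for X: R1 = 4 + 5 + 7.5 + 11 + 12 = 39.5.
Step 3: U_X = R1 - n1(n1+1)/2 = 39.5 - 5*6/2 = 39.5 - 15 = 24.5.
       U_Y = n1*n2 - U_X = 40 - 24.5 = 15.5.
Step 4: Ties are present, so use the tie-corrected normal approximation (with continuity correction) for the p-value.
Step 5: p-value = 0.557643; compare to alpha = 0.05. fail to reject H0.

U_X = 24.5, p = 0.557643, fail to reject H0 at alpha = 0.05.


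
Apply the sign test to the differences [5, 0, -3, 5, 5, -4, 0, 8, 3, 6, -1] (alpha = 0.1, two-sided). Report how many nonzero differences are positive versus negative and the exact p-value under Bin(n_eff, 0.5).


Step 1: Discard zero differences. Original n = 11; n_eff = number of nonzero differences = 9.
Nonzero differences (with sign): +5, -3, +5, +5, -4, +8, +3, +6, -1
Step 2: Count signs: positive = 6, negative = 3.
Step 3: Under H0: P(positive) = 0.5, so the number of positives S ~ Bin(9, 0.5).
Step 4: Two-sided exact p-value = sum of Bin(9,0.5) probabilities at or below the observed probability = 0.507812.
Step 5: alpha = 0.1. fail to reject H0.

n_eff = 9, pos = 6, neg = 3, p = 0.507812, fail to reject H0.


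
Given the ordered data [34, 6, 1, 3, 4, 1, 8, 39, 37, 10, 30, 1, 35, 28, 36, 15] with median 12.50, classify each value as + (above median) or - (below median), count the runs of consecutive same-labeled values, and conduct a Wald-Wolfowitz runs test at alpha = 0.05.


Step 1: Compute median = 12.50; label A = above, B = below.
Labels in order: ABBBBBBAABABAAAA  (n_A = 8, n_B = 8)
Step 2: Count runs R = 7.
Step 3: Under H0 (random ordering), E[R] = 2*n_A*n_B/(n_A+n_B) + 1 = 2*8*8/16 + 1 = 9.0000.
        Var[R] = 2*n_A*n_B*(2*n_A*n_B - n_A - n_B) / ((n_A+n_B)^2 * (n_A+n_B-1)) = 14336/3840 = 3.7333.
        SD[R] = 1.9322.
Step 4: Continuity-corrected z = (R + 0.5 - E[R]) / SD[R] = (7 + 0.5 - 9.0000) / 1.9322 = -0.7763.
Step 5: Two-sided p-value via normal approximation = 2*(1 - Phi(|z|)) = 0.437558.
Step 6: alpha = 0.05. fail to reject H0.

R = 7, z = -0.7763, p = 0.437558, fail to reject H0.


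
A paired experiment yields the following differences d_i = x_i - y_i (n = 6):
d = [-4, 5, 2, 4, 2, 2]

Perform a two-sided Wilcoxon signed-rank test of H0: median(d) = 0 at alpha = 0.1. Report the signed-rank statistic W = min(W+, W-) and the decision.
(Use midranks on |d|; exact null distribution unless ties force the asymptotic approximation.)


Step 1: Drop any zero differences (none here) and take |d_i|.
|d| = [4, 5, 2, 4, 2, 2]
Step 2: Midrank |d_i| (ties get averaged ranks).
ranks: |4|->4.5, |5|->6, |2|->2, |4|->4.5, |2|->2, |2|->2
Step 3: Attach original signs; sum ranks with positive sign and with negative sign.
W+ = 6 + 2 + 4.5 + 2 + 2 = 16.5
W- = 4.5 = 4.5
(Check: W+ + W- = 21 should equal n(n+1)/2 = 21.)
Step 4: Test statistic W = min(W+, W-) = 4.5.
Step 5: Ties in |d|, so use the tie-corrected normal approximation.
        E[W] = n(n+1)/4 = 6*7/4 = 10.5.
        Tie groups: |d|=2 (t=3), |d|=4 (t=2); sum(t^3 - t) = 30.
        Var[W] = n(n+1)(2n+1)/24 - sum(t^3-t)/48 = 546/24 - 30/48 = 22.125.
        z = (W - E[W]) / sqrt(Var[W]) = (4.5 - 10.5) / 4.7037 = -1.2756.
        Two-sided p = 2*Phi(z) = 0.202102.
Step 6: alpha = 0.1. fail to reject H0.

W+ = 16.5, W- = 4.5, W = min = 4.5, p = 0.202102, fail to reject H0.


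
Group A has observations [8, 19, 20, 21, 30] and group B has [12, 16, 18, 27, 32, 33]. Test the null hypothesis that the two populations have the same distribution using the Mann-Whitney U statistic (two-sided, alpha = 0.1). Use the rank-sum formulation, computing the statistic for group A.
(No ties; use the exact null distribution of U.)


Step 1: Combine and sort all 11 observations; assign midranks.
sorted (value, group): (8,X), (12,Y), (16,Y), (18,Y), (19,X), (20,X), (21,X), (27,Y), (30,X), (32,Y), (33,Y)
ranks: 8->1, 12->2, 16->3, 18->4, 19->5, 20->6, 21->7, 27->8, 30->9, 32->10, 33->11
Step 2: Rank sum for X: R1 = 1 + 5 + 6 + 7 + 9 = 28.
Step 3: U_X = R1 - n1(n1+1)/2 = 28 - 5*6/2 = 28 - 15 = 13.
       U_Y = n1*n2 - U_X = 30 - 13 = 17.
Step 4: No ties, so the exact null distribution of U (based on enumerating the C(11,5) = 462 equally likely rank assignments) gives the two-sided p-value.
Step 5: p-value = 0.792208; compare to alpha = 0.1. fail to reject H0.

U_X = 13, p = 0.792208, fail to reject H0 at alpha = 0.1.


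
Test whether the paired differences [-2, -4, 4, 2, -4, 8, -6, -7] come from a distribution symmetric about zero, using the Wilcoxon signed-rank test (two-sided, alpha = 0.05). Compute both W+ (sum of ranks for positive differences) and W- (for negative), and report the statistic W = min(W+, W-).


Step 1: Drop any zero differences (none here) and take |d_i|.
|d| = [2, 4, 4, 2, 4, 8, 6, 7]
Step 2: Midrank |d_i| (ties get averaged ranks).
ranks: |2|->1.5, |4|->4, |4|->4, |2|->1.5, |4|->4, |8|->8, |6|->6, |7|->7
Step 3: Attach original signs; sum ranks with positive sign and with negative sign.
W+ = 4 + 1.5 + 8 = 13.5
W- = 1.5 + 4 + 4 + 6 + 7 = 22.5
(Check: W+ + W- = 36 should equal n(n+1)/2 = 36.)
Step 4: Test statistic W = min(W+, W-) = 13.5.
Step 5: Ties in |d|, so use the tie-corrected normal approximation.
        E[W] = n(n+1)/4 = 8*9/4 = 18.
        Tie groups: |d|=2 (t=2), |d|=4 (t=3); sum(t^3 - t) = 30.
        Var[W] = n(n+1)(2n+1)/24 - sum(t^3-t)/48 = 1224/24 - 30/48 = 50.375.
        z = (W - E[W]) / sqrt(Var[W]) = (13.5 - 18) / 7.0975 = -0.6340.
        Two-sided p = 2*Phi(z) = 0.526066.
Step 6: alpha = 0.05. fail to reject H0.

W+ = 13.5, W- = 22.5, W = min = 13.5, p = 0.526066, fail to reject H0.


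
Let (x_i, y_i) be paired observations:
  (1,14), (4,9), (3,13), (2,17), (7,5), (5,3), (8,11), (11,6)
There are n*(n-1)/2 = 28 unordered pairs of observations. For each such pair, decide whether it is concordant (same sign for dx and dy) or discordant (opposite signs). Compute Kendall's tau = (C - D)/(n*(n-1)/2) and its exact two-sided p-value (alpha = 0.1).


Step 1: Enumerate the 28 unordered pairs (i,j) with i<j and classify each by sign(x_j-x_i) * sign(y_j-y_i).
  (1,2):dx=+3,dy=-5->D; (1,3):dx=+2,dy=-1->D; (1,4):dx=+1,dy=+3->C; (1,5):dx=+6,dy=-9->D
  (1,6):dx=+4,dy=-11->D; (1,7):dx=+7,dy=-3->D; (1,8):dx=+10,dy=-8->D; (2,3):dx=-1,dy=+4->D
  (2,4):dx=-2,dy=+8->D; (2,5):dx=+3,dy=-4->D; (2,6):dx=+1,dy=-6->D; (2,7):dx=+4,dy=+2->C
  (2,8):dx=+7,dy=-3->D; (3,4):dx=-1,dy=+4->D; (3,5):dx=+4,dy=-8->D; (3,6):dx=+2,dy=-10->D
  (3,7):dx=+5,dy=-2->D; (3,8):dx=+8,dy=-7->D; (4,5):dx=+5,dy=-12->D; (4,6):dx=+3,dy=-14->D
  (4,7):dx=+6,dy=-6->D; (4,8):dx=+9,dy=-11->D; (5,6):dx=-2,dy=-2->C; (5,7):dx=+1,dy=+6->C
  (5,8):dx=+4,dy=+1->C; (6,7):dx=+3,dy=+8->C; (6,8):dx=+6,dy=+3->C; (7,8):dx=+3,dy=-5->D
Step 2: C = 7, D = 21, total pairs = 28.
Step 3: tau = (C - D)/(n(n-1)/2) = (7 - 21)/28 = -0.500000.
Step 4: Exact two-sided p-value (enumerate n! = 40320 permutations of y under H0): p = 0.108681.
Step 5: alpha = 0.1. fail to reject H0.

tau_b = -0.5000 (C=7, D=21), p = 0.108681, fail to reject H0.


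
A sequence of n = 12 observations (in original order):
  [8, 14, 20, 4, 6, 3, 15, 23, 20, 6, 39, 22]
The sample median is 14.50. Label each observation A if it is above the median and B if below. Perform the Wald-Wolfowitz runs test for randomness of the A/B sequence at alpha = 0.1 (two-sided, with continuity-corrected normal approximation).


Step 1: Compute median = 14.50; label A = above, B = below.
Labels in order: BBABBBAAABAA  (n_A = 6, n_B = 6)
Step 2: Count runs R = 6.
Step 3: Under H0 (random ordering), E[R] = 2*n_A*n_B/(n_A+n_B) + 1 = 2*6*6/12 + 1 = 7.0000.
        Var[R] = 2*n_A*n_B*(2*n_A*n_B - n_A - n_B) / ((n_A+n_B)^2 * (n_A+n_B-1)) = 4320/1584 = 2.7273.
        SD[R] = 1.6514.
Step 4: Continuity-corrected z = (R + 0.5 - E[R]) / SD[R] = (6 + 0.5 - 7.0000) / 1.6514 = -0.3028.
Step 5: Two-sided p-value via normal approximation = 2*(1 - Phi(|z|)) = 0.762069.
Step 6: alpha = 0.1. fail to reject H0.

R = 6, z = -0.3028, p = 0.762069, fail to reject H0.


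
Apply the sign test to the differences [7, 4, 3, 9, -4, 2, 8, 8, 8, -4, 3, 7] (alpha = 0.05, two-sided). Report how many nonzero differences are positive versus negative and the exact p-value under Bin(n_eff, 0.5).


Step 1: Discard zero differences. Original n = 12; n_eff = number of nonzero differences = 12.
Nonzero differences (with sign): +7, +4, +3, +9, -4, +2, +8, +8, +8, -4, +3, +7
Step 2: Count signs: positive = 10, negative = 2.
Step 3: Under H0: P(positive) = 0.5, so the number of positives S ~ Bin(12, 0.5).
Step 4: Two-sided exact p-value = sum of Bin(12,0.5) probabilities at or below the observed probability = 0.038574.
Step 5: alpha = 0.05. reject H0.

n_eff = 12, pos = 10, neg = 2, p = 0.038574, reject H0.


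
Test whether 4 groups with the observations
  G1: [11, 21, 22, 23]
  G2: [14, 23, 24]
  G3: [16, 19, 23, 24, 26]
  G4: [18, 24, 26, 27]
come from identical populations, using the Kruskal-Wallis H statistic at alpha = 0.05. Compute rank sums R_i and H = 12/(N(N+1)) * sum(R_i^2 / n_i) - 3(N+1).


Step 1: Combine all N = 16 observations and assign midranks.
sorted (value, group, rank): (11,G1,1), (14,G2,2), (16,G3,3), (18,G4,4), (19,G3,5), (21,G1,6), (22,G1,7), (23,G1,9), (23,G2,9), (23,G3,9), (24,G2,12), (24,G3,12), (24,G4,12), (26,G3,14.5), (26,G4,14.5), (27,G4,16)
Step 2: Sum ranks within each group.
R_1 = 23 (n_1 = 4)
R_2 = 23 (n_2 = 3)
R_3 = 43.5 (n_3 = 5)
R_4 = 46.5 (n_4 = 4)
Step 3: H = 12/(N(N+1)) * sum(R_i^2/n_i) - 3(N+1)
     = 12/(16*17) * (23^2/4 + 23^2/3 + 43.5^2/5 + 46.5^2/4) - 3*17
     = 0.044118 * 1227.6 - 51
     = 3.158640.
Step 4: Ties present; correction factor C = 1 - 54/(16^3 - 16) = 0.986765. Corrected H = 3.158640 / 0.986765 = 3.201006.
Step 5: Under H0, H ~ chi^2(3); p-value = 0.361660.
Step 6: alpha = 0.05. fail to reject H0.

H = 3.2010, df = 3, p = 0.361660, fail to reject H0.


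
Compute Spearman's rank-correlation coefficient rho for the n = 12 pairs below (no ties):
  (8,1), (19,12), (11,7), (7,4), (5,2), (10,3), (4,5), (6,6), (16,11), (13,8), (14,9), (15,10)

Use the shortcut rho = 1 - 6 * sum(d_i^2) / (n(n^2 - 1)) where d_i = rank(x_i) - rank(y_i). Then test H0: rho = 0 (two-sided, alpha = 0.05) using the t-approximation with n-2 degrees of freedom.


Step 1: Rank x and y separately (midranks; no ties here).
rank(x): 8->5, 19->12, 11->7, 7->4, 5->2, 10->6, 4->1, 6->3, 16->11, 13->8, 14->9, 15->10
rank(y): 1->1, 12->12, 7->7, 4->4, 2->2, 3->3, 5->5, 6->6, 11->11, 8->8, 9->9, 10->10
Step 2: d_i = R_x(i) - R_y(i); compute d_i^2.
  (5-1)^2=16, (12-12)^2=0, (7-7)^2=0, (4-4)^2=0, (2-2)^2=0, (6-3)^2=9, (1-5)^2=16, (3-6)^2=9, (11-11)^2=0, (8-8)^2=0, (9-9)^2=0, (10-10)^2=0
sum(d^2) = 50.
Step 3: rho = 1 - 6*50 / (12*(12^2 - 1)) = 1 - 300/1716 = 0.825175.
Step 4: Under H0, t = rho * sqrt((n-2)/(1-rho^2)) = 4.6195 ~ t(10).
Step 5: Two-sided p-value from the t-distribution with 10 df = 0.000951.
Step 6: alpha = 0.05. reject H0.

rho = 0.8252, p = 0.000951, reject H0 at alpha = 0.05.


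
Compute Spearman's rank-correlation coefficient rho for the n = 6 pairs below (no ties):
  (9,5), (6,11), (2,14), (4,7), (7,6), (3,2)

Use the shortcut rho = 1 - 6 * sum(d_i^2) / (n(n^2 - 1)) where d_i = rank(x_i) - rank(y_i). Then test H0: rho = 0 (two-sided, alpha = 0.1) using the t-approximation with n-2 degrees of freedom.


Step 1: Rank x and y separately (midranks; no ties here).
rank(x): 9->6, 6->4, 2->1, 4->3, 7->5, 3->2
rank(y): 5->2, 11->5, 14->6, 7->4, 6->3, 2->1
Step 2: d_i = R_x(i) - R_y(i); compute d_i^2.
  (6-2)^2=16, (4-5)^2=1, (1-6)^2=25, (3-4)^2=1, (5-3)^2=4, (2-1)^2=1
sum(d^2) = 48.
Step 3: rho = 1 - 6*48 / (6*(6^2 - 1)) = 1 - 288/210 = -0.371429.
Step 4: Under H0, t = rho * sqrt((n-2)/(1-rho^2)) = -0.8001 ~ t(4).
Step 5: Two-sided p-value from the t-distribution with 4 df = 0.468478.
Step 6: alpha = 0.1. fail to reject H0.

rho = -0.3714, p = 0.468478, fail to reject H0 at alpha = 0.1.


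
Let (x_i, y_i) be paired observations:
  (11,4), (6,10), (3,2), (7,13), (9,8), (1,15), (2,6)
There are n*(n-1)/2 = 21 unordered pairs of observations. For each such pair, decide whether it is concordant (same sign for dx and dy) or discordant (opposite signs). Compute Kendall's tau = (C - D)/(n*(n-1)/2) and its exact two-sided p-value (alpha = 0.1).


Step 1: Enumerate the 21 unordered pairs (i,j) with i<j and classify each by sign(x_j-x_i) * sign(y_j-y_i).
  (1,2):dx=-5,dy=+6->D; (1,3):dx=-8,dy=-2->C; (1,4):dx=-4,dy=+9->D; (1,5):dx=-2,dy=+4->D
  (1,6):dx=-10,dy=+11->D; (1,7):dx=-9,dy=+2->D; (2,3):dx=-3,dy=-8->C; (2,4):dx=+1,dy=+3->C
  (2,5):dx=+3,dy=-2->D; (2,6):dx=-5,dy=+5->D; (2,7):dx=-4,dy=-4->C; (3,4):dx=+4,dy=+11->C
  (3,5):dx=+6,dy=+6->C; (3,6):dx=-2,dy=+13->D; (3,7):dx=-1,dy=+4->D; (4,5):dx=+2,dy=-5->D
  (4,6):dx=-6,dy=+2->D; (4,7):dx=-5,dy=-7->C; (5,6):dx=-8,dy=+7->D; (5,7):dx=-7,dy=-2->C
  (6,7):dx=+1,dy=-9->D
Step 2: C = 8, D = 13, total pairs = 21.
Step 3: tau = (C - D)/(n(n-1)/2) = (8 - 13)/21 = -0.238095.
Step 4: Exact two-sided p-value (enumerate n! = 5040 permutations of y under H0): p = 0.561905.
Step 5: alpha = 0.1. fail to reject H0.

tau_b = -0.2381 (C=8, D=13), p = 0.561905, fail to reject H0.


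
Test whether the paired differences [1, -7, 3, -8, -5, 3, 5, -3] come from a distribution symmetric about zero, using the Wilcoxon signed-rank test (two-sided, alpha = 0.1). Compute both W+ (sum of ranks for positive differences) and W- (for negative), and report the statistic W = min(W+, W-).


Step 1: Drop any zero differences (none here) and take |d_i|.
|d| = [1, 7, 3, 8, 5, 3, 5, 3]
Step 2: Midrank |d_i| (ties get averaged ranks).
ranks: |1|->1, |7|->7, |3|->3, |8|->8, |5|->5.5, |3|->3, |5|->5.5, |3|->3
Step 3: Attach original signs; sum ranks with positive sign and with negative sign.
W+ = 1 + 3 + 3 + 5.5 = 12.5
W- = 7 + 8 + 5.5 + 3 = 23.5
(Check: W+ + W- = 36 should equal n(n+1)/2 = 36.)
Step 4: Test statistic W = min(W+, W-) = 12.5.
Step 5: Ties in |d|, so use the tie-corrected normal approximation.
        E[W] = n(n+1)/4 = 8*9/4 = 18.
        Tie groups: |d|=3 (t=3), |d|=5 (t=2); sum(t^3 - t) = 30.
        Var[W] = n(n+1)(2n+1)/24 - sum(t^3-t)/48 = 1224/24 - 30/48 = 50.375.
        z = (W - E[W]) / sqrt(Var[W]) = (12.5 - 18) / 7.0975 = -0.7749.
        Two-sided p = 2*Phi(z) = 0.438389.
Step 6: alpha = 0.1. fail to reject H0.

W+ = 12.5, W- = 23.5, W = min = 12.5, p = 0.438389, fail to reject H0.


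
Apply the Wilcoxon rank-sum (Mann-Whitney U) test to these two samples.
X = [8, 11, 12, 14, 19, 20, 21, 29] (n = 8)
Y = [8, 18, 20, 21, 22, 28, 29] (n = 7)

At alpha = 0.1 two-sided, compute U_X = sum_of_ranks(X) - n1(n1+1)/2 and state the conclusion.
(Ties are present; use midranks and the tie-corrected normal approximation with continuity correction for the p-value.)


Step 1: Combine and sort all 15 observations; assign midranks.
sorted (value, group): (8,X), (8,Y), (11,X), (12,X), (14,X), (18,Y), (19,X), (20,X), (20,Y), (21,X), (21,Y), (22,Y), (28,Y), (29,X), (29,Y)
ranks: 8->1.5, 8->1.5, 11->3, 12->4, 14->5, 18->6, 19->7, 20->8.5, 20->8.5, 21->10.5, 21->10.5, 22->12, 28->13, 29->14.5, 29->14.5
Step 2: Rank sum for X: R1 = 1.5 + 3 + 4 + 5 + 7 + 8.5 + 10.5 + 14.5 = 54.
Step 3: U_X = R1 - n1(n1+1)/2 = 54 - 8*9/2 = 54 - 36 = 18.
       U_Y = n1*n2 - U_X = 56 - 18 = 38.
Step 4: Ties are present, so use the tie-corrected normal approximation (with continuity correction) for the p-value.
Step 5: p-value = 0.269871; compare to alpha = 0.1. fail to reject H0.

U_X = 18, p = 0.269871, fail to reject H0 at alpha = 0.1.


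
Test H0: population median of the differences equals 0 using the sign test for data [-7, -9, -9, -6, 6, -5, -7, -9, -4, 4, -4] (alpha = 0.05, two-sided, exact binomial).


Step 1: Discard zero differences. Original n = 11; n_eff = number of nonzero differences = 11.
Nonzero differences (with sign): -7, -9, -9, -6, +6, -5, -7, -9, -4, +4, -4
Step 2: Count signs: positive = 2, negative = 9.
Step 3: Under H0: P(positive) = 0.5, so the number of positives S ~ Bin(11, 0.5).
Step 4: Two-sided exact p-value = sum of Bin(11,0.5) probabilities at or below the observed probability = 0.065430.
Step 5: alpha = 0.05. fail to reject H0.

n_eff = 11, pos = 2, neg = 9, p = 0.065430, fail to reject H0.


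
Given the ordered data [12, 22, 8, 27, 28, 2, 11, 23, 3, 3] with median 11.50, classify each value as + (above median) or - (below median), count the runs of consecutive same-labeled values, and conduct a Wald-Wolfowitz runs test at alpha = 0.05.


Step 1: Compute median = 11.50; label A = above, B = below.
Labels in order: AABAABBABB  (n_A = 5, n_B = 5)
Step 2: Count runs R = 6.
Step 3: Under H0 (random ordering), E[R] = 2*n_A*n_B/(n_A+n_B) + 1 = 2*5*5/10 + 1 = 6.0000.
        Var[R] = 2*n_A*n_B*(2*n_A*n_B - n_A - n_B) / ((n_A+n_B)^2 * (n_A+n_B-1)) = 2000/900 = 2.2222.
        SD[R] = 1.4907.
Step 4: R = E[R], so z = 0 with no continuity correction.
Step 5: Two-sided p-value via normal approximation = 2*(1 - Phi(|z|)) = 1.000000.
Step 6: alpha = 0.05. fail to reject H0.

R = 6, z = 0.0000, p = 1.000000, fail to reject H0.


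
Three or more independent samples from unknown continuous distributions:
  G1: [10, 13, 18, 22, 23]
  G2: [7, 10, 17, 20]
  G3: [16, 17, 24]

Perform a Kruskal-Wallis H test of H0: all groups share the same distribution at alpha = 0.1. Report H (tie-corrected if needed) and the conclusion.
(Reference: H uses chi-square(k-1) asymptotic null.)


Step 1: Combine all N = 12 observations and assign midranks.
sorted (value, group, rank): (7,G2,1), (10,G1,2.5), (10,G2,2.5), (13,G1,4), (16,G3,5), (17,G2,6.5), (17,G3,6.5), (18,G1,8), (20,G2,9), (22,G1,10), (23,G1,11), (24,G3,12)
Step 2: Sum ranks within each group.
R_1 = 35.5 (n_1 = 5)
R_2 = 19 (n_2 = 4)
R_3 = 23.5 (n_3 = 3)
Step 3: H = 12/(N(N+1)) * sum(R_i^2/n_i) - 3(N+1)
     = 12/(12*13) * (35.5^2/5 + 19^2/4 + 23.5^2/3) - 3*13
     = 0.076923 * 526.383 - 39
     = 1.491026.
Step 4: Ties present; correction factor C = 1 - 12/(12^3 - 12) = 0.993007. Corrected H = 1.491026 / 0.993007 = 1.501526.
Step 5: Under H0, H ~ chi^2(2); p-value = 0.472006.
Step 6: alpha = 0.1. fail to reject H0.

H = 1.5015, df = 2, p = 0.472006, fail to reject H0.


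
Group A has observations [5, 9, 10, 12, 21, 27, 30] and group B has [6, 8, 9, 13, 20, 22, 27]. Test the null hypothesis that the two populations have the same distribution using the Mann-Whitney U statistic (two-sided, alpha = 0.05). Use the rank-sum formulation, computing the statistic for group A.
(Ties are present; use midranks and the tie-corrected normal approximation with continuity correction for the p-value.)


Step 1: Combine and sort all 14 observations; assign midranks.
sorted (value, group): (5,X), (6,Y), (8,Y), (9,X), (9,Y), (10,X), (12,X), (13,Y), (20,Y), (21,X), (22,Y), (27,X), (27,Y), (30,X)
ranks: 5->1, 6->2, 8->3, 9->4.5, 9->4.5, 10->6, 12->7, 13->8, 20->9, 21->10, 22->11, 27->12.5, 27->12.5, 30->14
Step 2: Rank sum for X: R1 = 1 + 4.5 + 6 + 7 + 10 + 12.5 + 14 = 55.
Step 3: U_X = R1 - n1(n1+1)/2 = 55 - 7*8/2 = 55 - 28 = 27.
       U_Y = n1*n2 - U_X = 49 - 27 = 22.
Step 4: Ties are present, so use the tie-corrected normal approximation (with continuity correction) for the p-value.
Step 5: p-value = 0.797863; compare to alpha = 0.05. fail to reject H0.

U_X = 27, p = 0.797863, fail to reject H0 at alpha = 0.05.


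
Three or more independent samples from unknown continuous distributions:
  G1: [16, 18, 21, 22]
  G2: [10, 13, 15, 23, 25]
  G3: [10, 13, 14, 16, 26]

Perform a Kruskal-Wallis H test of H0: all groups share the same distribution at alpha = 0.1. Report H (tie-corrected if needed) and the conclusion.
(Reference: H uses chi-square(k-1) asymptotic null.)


Step 1: Combine all N = 14 observations and assign midranks.
sorted (value, group, rank): (10,G2,1.5), (10,G3,1.5), (13,G2,3.5), (13,G3,3.5), (14,G3,5), (15,G2,6), (16,G1,7.5), (16,G3,7.5), (18,G1,9), (21,G1,10), (22,G1,11), (23,G2,12), (25,G2,13), (26,G3,14)
Step 2: Sum ranks within each group.
R_1 = 37.5 (n_1 = 4)
R_2 = 36 (n_2 = 5)
R_3 = 31.5 (n_3 = 5)
Step 3: H = 12/(N(N+1)) * sum(R_i^2/n_i) - 3(N+1)
     = 12/(14*15) * (37.5^2/4 + 36^2/5 + 31.5^2/5) - 3*15
     = 0.057143 * 809.212 - 45
     = 1.240714.
Step 4: Ties present; correction factor C = 1 - 18/(14^3 - 14) = 0.993407. Corrected H = 1.240714 / 0.993407 = 1.248949.
Step 5: Under H0, H ~ chi^2(2); p-value = 0.535543.
Step 6: alpha = 0.1. fail to reject H0.

H = 1.2489, df = 2, p = 0.535543, fail to reject H0.


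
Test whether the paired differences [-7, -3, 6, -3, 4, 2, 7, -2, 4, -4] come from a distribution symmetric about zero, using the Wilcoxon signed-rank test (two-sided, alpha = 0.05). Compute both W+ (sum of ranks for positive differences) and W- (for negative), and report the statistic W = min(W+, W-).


Step 1: Drop any zero differences (none here) and take |d_i|.
|d| = [7, 3, 6, 3, 4, 2, 7, 2, 4, 4]
Step 2: Midrank |d_i| (ties get averaged ranks).
ranks: |7|->9.5, |3|->3.5, |6|->8, |3|->3.5, |4|->6, |2|->1.5, |7|->9.5, |2|->1.5, |4|->6, |4|->6
Step 3: Attach original signs; sum ranks with positive sign and with negative sign.
W+ = 8 + 6 + 1.5 + 9.5 + 6 = 31
W- = 9.5 + 3.5 + 3.5 + 1.5 + 6 = 24
(Check: W+ + W- = 55 should equal n(n+1)/2 = 55.)
Step 4: Test statistic W = min(W+, W-) = 24.
Step 5: Ties in |d|, so use the tie-corrected normal approximation.
        E[W] = n(n+1)/4 = 10*11/4 = 27.5.
        Tie groups: |d|=2 (t=2), |d|=3 (t=2), |d|=4 (t=3), |d|=7 (t=2); sum(t^3 - t) = 42.
        Var[W] = n(n+1)(2n+1)/24 - sum(t^3-t)/48 = 2310/24 - 42/48 = 95.375.
        z = (W - E[W]) / sqrt(Var[W]) = (24 - 27.5) / 9.7660 = -0.3584.
        Two-sided p = 2*Phi(z) = 0.720055.
Step 6: alpha = 0.05. fail to reject H0.

W+ = 31, W- = 24, W = min = 24, p = 0.720055, fail to reject H0.


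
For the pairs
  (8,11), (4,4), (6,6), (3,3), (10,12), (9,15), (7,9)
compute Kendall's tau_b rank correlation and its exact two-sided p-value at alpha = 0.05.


Step 1: Enumerate the 21 unordered pairs (i,j) with i<j and classify each by sign(x_j-x_i) * sign(y_j-y_i).
  (1,2):dx=-4,dy=-7->C; (1,3):dx=-2,dy=-5->C; (1,4):dx=-5,dy=-8->C; (1,5):dx=+2,dy=+1->C
  (1,6):dx=+1,dy=+4->C; (1,7):dx=-1,dy=-2->C; (2,3):dx=+2,dy=+2->C; (2,4):dx=-1,dy=-1->C
  (2,5):dx=+6,dy=+8->C; (2,6):dx=+5,dy=+11->C; (2,7):dx=+3,dy=+5->C; (3,4):dx=-3,dy=-3->C
  (3,5):dx=+4,dy=+6->C; (3,6):dx=+3,dy=+9->C; (3,7):dx=+1,dy=+3->C; (4,5):dx=+7,dy=+9->C
  (4,6):dx=+6,dy=+12->C; (4,7):dx=+4,dy=+6->C; (5,6):dx=-1,dy=+3->D; (5,7):dx=-3,dy=-3->C
  (6,7):dx=-2,dy=-6->C
Step 2: C = 20, D = 1, total pairs = 21.
Step 3: tau = (C - D)/(n(n-1)/2) = (20 - 1)/21 = 0.904762.
Step 4: Exact two-sided p-value (enumerate n! = 5040 permutations of y under H0): p = 0.002778.
Step 5: alpha = 0.05. reject H0.

tau_b = 0.9048 (C=20, D=1), p = 0.002778, reject H0.
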